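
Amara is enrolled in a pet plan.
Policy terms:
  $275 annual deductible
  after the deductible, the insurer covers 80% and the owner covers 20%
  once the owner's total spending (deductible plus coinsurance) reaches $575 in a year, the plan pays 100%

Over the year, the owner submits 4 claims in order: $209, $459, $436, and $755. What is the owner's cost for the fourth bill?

Claim 1 ($209): fully absorbed by the deductible. Owner pays $209; OOP now $209.
Claim 2 ($459): $66 to deductible, leaving $393; 20% of $393 = $78.60. Owner owes $144.60 (running OOP $353.60).
Claim 3 ($436): deductible already satisfied, so owner's share is 20% × $436 = $87.20. Cost to owner: $87.20. OOP to date $440.80.
Claim 4 ($755): deductible already satisfied, so owner's share is 20% × $755 = $151. Adding that to $440.80 gives $591.80, past the $575 cap; owner pays only $575 − $440.80 = $134.20.

$134.20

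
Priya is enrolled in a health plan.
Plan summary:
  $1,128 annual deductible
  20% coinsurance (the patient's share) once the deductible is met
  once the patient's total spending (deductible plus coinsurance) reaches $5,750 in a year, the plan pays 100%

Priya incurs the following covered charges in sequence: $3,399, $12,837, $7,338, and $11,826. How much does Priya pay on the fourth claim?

$132.80

Claim 1 — $3,399: $1,128 finishes the deductible; $2,271 goes to coinsurance; 20% of $2,271 = $454.20. Patient owes $1,582.20 (running OOP $1,582.20).
Claim 2 — $12,837: deductible met; 20% of $12,837 = $2,567.40. Patient pays $2,567.40; OOP now $4,149.60.
Claim 3 — $7,338: deductible already satisfied, so patient's share is 20% × $7,338 = $1,467.60. Cost to patient: $1,467.60. OOP to date $5,617.20.
Claim 4 — $11,826: 20% coinsurance on $11,826 = $2,365.20. Adding that to $5,617.20 gives $7,982.40, past the $5,750 cap; patient pays only $5,750 − $5,617.20 = $132.80.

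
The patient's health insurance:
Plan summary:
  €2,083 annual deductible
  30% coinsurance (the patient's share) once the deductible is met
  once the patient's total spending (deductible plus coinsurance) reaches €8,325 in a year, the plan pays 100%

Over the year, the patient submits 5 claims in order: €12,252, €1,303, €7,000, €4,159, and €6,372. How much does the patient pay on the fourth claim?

€700.40

Bill 1, €12,252: €2,083 to deductible, leaving €10,169; patient's 30% is €3,050.70. Patient owes €5,133.70 (running OOP €5,133.70).
Bill 2, €1,303: deductible already satisfied, so patient's share is 30% × €1,303 = €390.90. Cost to patient: €390.90. OOP to date €5,524.60.
Bill 3, €7,000: deductible already satisfied, so patient's share is 30% × €7,000 = €2,100. Cost to patient: €2,100. OOP to date €7,624.60.
Bill 4, €4,159: 30% coinsurance on €4,159 = €1,247.70. Adding that to €7,624.60 gives €8,872.30, past the €8,325 cap; patient pays only €8,325 − €7,624.60 = €700.40.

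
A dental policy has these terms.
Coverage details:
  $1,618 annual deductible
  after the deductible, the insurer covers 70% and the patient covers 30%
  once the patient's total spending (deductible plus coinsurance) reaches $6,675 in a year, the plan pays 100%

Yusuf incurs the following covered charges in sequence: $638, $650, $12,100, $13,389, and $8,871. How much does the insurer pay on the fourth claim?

Bill 1, $638: fully absorbed by the deductible. Patient owes $638 (running OOP $638). Plan pays $638 − $638 = $0.
Bill 2, $650: fully absorbed by the deductible. Patient owes $650 (running OOP $1,288). Insurer: $650 − $650 = $0.
Bill 3, $12,100: deductible takes $330, $11,770 remains; patient's 30% is $3,531. Cost to patient: $3,861. OOP to date $5,149. Plan pays $12,100 − $3,861 = $8,239.
Bill 4, $13,389: 30% coinsurance on $13,389 = $4,016.70. That would push OOP to $9,165.70, over the $6,675 cap, so patient pays $6,675 − $5,149 = $1,526. Plan pays $13,389 − $1,526 = $11,863.

$11,863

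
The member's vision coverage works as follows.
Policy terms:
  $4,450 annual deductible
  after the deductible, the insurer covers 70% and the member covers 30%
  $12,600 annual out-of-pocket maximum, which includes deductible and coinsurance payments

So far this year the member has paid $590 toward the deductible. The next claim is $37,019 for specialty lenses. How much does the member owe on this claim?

$12,010

Deductible still to meet: $4,450 − $590 = $3,860.
The remaining $33,159 (= $37,019 − $3,860) moves to coinsurance.
30% of $33,159 = $9,947.70 falls to the member.
So the member owes $3,860 + $9,947.70 = $13,807.70 before any cap.
That would bring total out-of-pocket to $14,397.70, past the $12,600 cap. The member is capped at $12,600 − $590 = $12,010 on this claim.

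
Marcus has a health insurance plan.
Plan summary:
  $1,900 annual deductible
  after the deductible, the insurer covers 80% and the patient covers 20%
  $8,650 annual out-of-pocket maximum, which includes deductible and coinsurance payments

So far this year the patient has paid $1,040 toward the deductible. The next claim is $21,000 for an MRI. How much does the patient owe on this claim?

$1,040 of the $1,900 deductible is already met, leaving $860.
After the $860 deductible portion, $21,000 − $860 = $20,140 is subject to coinsurance.
Coinsurance: $20,140 × 20% = $4,028.
That puts the patient's cost at $860 + $4,028 = $4,888 before any cap.
Cumulative spending $1,040 + $4,888 = $5,928 stays under the $8,650 maximum.

$4,888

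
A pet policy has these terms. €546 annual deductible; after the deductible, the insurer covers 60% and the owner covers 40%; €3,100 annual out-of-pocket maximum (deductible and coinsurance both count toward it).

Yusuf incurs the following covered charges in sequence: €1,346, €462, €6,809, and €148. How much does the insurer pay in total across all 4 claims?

€5,665

Bill 1, €1,346: €546 to deductible, leaving €800; 40% of €800 = €320. Owner owes €866 (running OOP €866). Insurer: €1,346 − €866 = €480.
Bill 2, €462: 40% coinsurance on €462 = €184.80. Cost to owner: €184.80. OOP to date €1,050.80. Plan pays €462 − €184.80 = €277.20.
Bill 3, €6,809: 40% coinsurance on €6,809 = €2,723.60. Adding that to €1,050.80 gives €3,774.40, past the €3,100 cap; owner pays only €3,100 − €1,050.80 = €2,049.20. Insurer: €6,809 − €2,049.20 = €4,759.80.
Bill 4, €148: 40% coinsurance on €148 = €59.20. That would push OOP to €3,159.20, over the €3,100 cap, so owner pays €3,100 − €3,100 = €0. Insurer: €148 − €0 = €148.
Insurer total: €480 + €277.20 + €4,759.80 + €148 = €5,665.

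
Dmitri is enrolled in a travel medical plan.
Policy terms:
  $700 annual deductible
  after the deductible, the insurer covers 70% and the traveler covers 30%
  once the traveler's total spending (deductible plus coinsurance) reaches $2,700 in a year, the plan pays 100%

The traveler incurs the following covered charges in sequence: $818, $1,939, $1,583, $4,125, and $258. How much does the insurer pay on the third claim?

Claim 1 ($818): $700 to deductible, leaving $118; 30% of $118 = $35.40. Cost to traveler: $735.40. OOP to date $735.40. Insurer: $818 − $735.40 = $82.60.
Claim 2 ($1,939): deductible met; 30% of $1,939 = $581.70. Traveler pays $581.70; OOP now $1,317.10. Insurer: $1,939 − $581.70 = $1,357.30.
Claim 3 ($1,583): deductible already satisfied, so traveler's share is 30% × $1,583 = $474.90. Traveler pays $474.90; OOP now $1,792. Insurer: $1,583 − $474.90 = $1,108.10.

$1,108.10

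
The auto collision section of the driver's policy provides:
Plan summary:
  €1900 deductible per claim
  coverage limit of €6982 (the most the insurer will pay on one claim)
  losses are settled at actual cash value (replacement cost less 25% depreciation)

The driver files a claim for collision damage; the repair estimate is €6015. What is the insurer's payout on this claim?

€2611.25

Actual cash value after 25% depreciation: €6015 × 75% = €4511.25.
After the deductible, €4511.25 − €1900 = €2611.25 remains.
That's under the €6982 cap, so the insurer reimburses the full €2611.25.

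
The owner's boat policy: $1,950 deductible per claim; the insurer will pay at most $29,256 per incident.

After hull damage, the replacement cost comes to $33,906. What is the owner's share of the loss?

$4,650

After the deductible, $33,906 − $1,950 = $31,956 remains.
$31,956 exceeds the $29,256 limit, so the insurer pays the limit: $29,256.
Out of pocket: $33,906 − $29,256 = $4,650.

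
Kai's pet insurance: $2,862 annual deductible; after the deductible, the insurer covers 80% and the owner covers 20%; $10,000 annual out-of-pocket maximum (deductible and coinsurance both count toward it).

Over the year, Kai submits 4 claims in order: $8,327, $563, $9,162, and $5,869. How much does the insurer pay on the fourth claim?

#1 ($8,327): deductible takes $2,862, $5,465 remains; 20% of $5,465 = $1,093. Owner pays $3,955; OOP now $3,955. Plan pays $8,327 − $3,955 = $4,372.
#2 ($563): deductible already satisfied, so owner's share is 20% × $563 = $112.60. Owner pays $112.60; OOP now $4,067.60. Plan pays $563 − $112.60 = $450.40.
#3 ($9,162): 20% coinsurance on $9,162 = $1,832.40. Owner pays $1,832.40; OOP now $5,900. Insurer: $9,162 − $1,832.40 = $7,329.60.
#4 ($5,869): 20% coinsurance on $5,869 = $1,173.80. Owner pays $1,173.80; OOP now $7,073.80. Insurer: $5,869 − $1,173.80 = $4,695.20.

$4,695.20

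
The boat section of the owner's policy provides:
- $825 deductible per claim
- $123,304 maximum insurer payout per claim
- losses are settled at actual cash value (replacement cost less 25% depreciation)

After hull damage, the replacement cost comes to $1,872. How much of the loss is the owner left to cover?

$1,293

Actual cash value after 25% depreciation: $1,872 × 75% = $1,404.
Less the $825 deductible: $1,404 − $825 = $579.
That's under the $123,304 cap, so the insurer reimburses the full $579.
Out of pocket: $1,872 − $579 = $1,293.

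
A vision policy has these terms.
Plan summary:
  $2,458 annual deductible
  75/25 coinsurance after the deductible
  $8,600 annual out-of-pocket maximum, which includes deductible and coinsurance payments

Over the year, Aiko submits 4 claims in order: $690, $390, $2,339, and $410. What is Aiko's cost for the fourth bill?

$102.50

Claim 1 — $690: entire amount goes to the deductible. Member pays $690; OOP now $690.
Claim 2 — $390: entire amount goes to the deductible. Member pays $390; OOP now $1,080.
Claim 3 — $2,339: deductible takes $1,378, $961 remains; 25% of $961 = $240.25. Cost to member: $1,618.25. OOP to date $2,698.25.
Claim 4 — $410: deductible already satisfied, so member's share is 25% × $410 = $102.50. Member owes $102.50 (running OOP $2,800.75).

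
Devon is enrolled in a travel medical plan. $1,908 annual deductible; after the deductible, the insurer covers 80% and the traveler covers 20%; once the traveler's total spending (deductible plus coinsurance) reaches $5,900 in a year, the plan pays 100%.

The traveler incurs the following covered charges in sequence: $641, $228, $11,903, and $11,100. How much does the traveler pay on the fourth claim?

$1,819.20

#1 ($641): all of it applies to the deductible. Traveler pays $641; OOP now $641.
#2 ($228): fully absorbed by the deductible. Traveler pays $228; OOP now $869.
#3 ($11,903): $1,039 finishes the deductible; $10,864 goes to coinsurance; coinsurance $10,864 × 20% = $2,172.80. Cost to traveler: $3,211.80. OOP to date $4,080.80.
#4 ($11,100): deductible met; 20% of $11,100 = $2,220. That would push OOP to $6,300.80, over the $5,900 cap, so traveler pays $5,900 − $4,080.80 = $1,819.20.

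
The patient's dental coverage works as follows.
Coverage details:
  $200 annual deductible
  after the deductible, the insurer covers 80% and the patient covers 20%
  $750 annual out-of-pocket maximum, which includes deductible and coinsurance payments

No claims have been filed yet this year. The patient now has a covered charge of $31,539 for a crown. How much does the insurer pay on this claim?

$30,789

Nothing has been paid toward the $200 deductible, so the first $200 of this charge is applied there.
That leaves $31,539 − $200 = $31,339 for coinsurance.
Coinsurance: $31,339 × 20% = $6,267.80.
Patient responsibility before any cap: $200 + $6,267.80 = $6,467.80.
That would bring total out-of-pocket to $6,467.80, past the $750 cap. The patient is capped at $750 − $0 = $750 on this claim.
The plan picks up $31,539 − $750 = $30,789.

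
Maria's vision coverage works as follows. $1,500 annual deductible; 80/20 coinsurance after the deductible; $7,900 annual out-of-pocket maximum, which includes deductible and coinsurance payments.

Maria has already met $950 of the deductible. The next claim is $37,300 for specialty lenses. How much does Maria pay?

$6,950

Remaining deductible: $1,500 − $950 = $550.
The remaining $36,750 (= $37,300 − $550) moves to coinsurance.
Member's 20% share of $36,750 is $7,350.
That puts the member's cost at $550 + $7,350 = $7,900 before any cap.
Year-to-date out-of-pocket would reach $950 + $7,900 = $8,850, above the $7,900 maximum, so the member pays only $7,900 − $950 = $6,950.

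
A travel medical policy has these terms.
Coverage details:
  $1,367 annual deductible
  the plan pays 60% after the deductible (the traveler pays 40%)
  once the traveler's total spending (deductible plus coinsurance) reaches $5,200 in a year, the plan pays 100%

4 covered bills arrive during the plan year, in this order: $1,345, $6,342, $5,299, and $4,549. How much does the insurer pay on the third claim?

#1 ($1,345): all of it applies to the deductible. Traveler owes $1,345 (running OOP $1,345). Plan pays $1,345 − $1,345 = $0.
#2 ($6,342): deductible takes $22, $6,320 remains; coinsurance $6,320 × 40% = $2,528. Cost to traveler: $2,550. OOP to date $3,895. Plan pays $6,342 − $2,550 = $3,792.
#3 ($5,299): 40% coinsurance on $5,299 = $2,119.60. OOP would hit $6,014.60 > $5,200, so the cap limits the traveler to $5,200 − $3,895 = $1,305. Plan pays $5,299 − $1,305 = $3,994.

$3,994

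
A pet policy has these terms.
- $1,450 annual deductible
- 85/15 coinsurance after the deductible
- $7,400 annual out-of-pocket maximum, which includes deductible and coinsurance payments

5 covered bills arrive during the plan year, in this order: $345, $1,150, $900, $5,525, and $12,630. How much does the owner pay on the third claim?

Bill 1, $345: all of it applies to the deductible. Owner owes $345 (running OOP $345).
Bill 2, $1,150: $1,105 finishes the deductible; $45 goes to coinsurance; 15% of $45 = $6.75. Owner pays $1,111.75; OOP now $1,456.75.
Bill 3, $900: deductible already satisfied, so owner's share is 15% × $900 = $135. Owner pays $135; OOP now $1,591.75.

$135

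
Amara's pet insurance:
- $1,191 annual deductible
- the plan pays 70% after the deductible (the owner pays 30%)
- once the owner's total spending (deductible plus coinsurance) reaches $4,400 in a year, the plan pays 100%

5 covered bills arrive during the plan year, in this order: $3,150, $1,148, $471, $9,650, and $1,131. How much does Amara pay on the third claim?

$141.30

Claim 1 — $3,150: $1,191 to deductible, leaving $1,959; 30% of $1,959 = $587.70. Owner owes $1,778.70 (running OOP $1,778.70).
Claim 2 — $1,148: deductible already satisfied, so owner's share is 30% × $1,148 = $344.40. Owner pays $344.40; OOP now $2,123.10.
Claim 3 — $471: 30% coinsurance on $471 = $141.30. Owner pays $141.30; OOP now $2,264.40.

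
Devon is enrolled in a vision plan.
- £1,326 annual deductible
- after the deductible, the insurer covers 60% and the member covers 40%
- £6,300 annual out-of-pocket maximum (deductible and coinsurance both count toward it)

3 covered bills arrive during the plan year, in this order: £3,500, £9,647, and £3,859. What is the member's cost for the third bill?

£245.60

#1 (£3,500): deductible takes £1,326, £2,174 remains; 40% of £2,174 = £869.60. Cost to member: £2,195.60. OOP to date £2,195.60.
#2 (£9,647): deductible already satisfied, so member's share is 40% × £9,647 = £3,858.80. Member owes £3,858.80 (running OOP £6,054.40).
#3 (£3,859): deductible already satisfied, so member's share is 40% × £3,859 = £1,543.60. That would push OOP to £7,598, over the £6,300 cap, so member pays £6,300 − £6,054.40 = £245.60.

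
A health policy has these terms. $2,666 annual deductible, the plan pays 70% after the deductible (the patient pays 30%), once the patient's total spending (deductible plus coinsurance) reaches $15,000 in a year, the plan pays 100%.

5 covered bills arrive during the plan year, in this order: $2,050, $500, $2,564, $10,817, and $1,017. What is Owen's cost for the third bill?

Claim 1 — $2,050: all of it applies to the deductible. Patient owes $2,050 (running OOP $2,050).
Claim 2 — $500: all of it applies to the deductible. Patient pays $500; OOP now $2,550.
Claim 3 — $2,564: $116 finishes the deductible; $2,448 goes to coinsurance; coinsurance $2,448 × 30% = $734.40. Patient pays $850.40; OOP now $3,400.40.

$850.40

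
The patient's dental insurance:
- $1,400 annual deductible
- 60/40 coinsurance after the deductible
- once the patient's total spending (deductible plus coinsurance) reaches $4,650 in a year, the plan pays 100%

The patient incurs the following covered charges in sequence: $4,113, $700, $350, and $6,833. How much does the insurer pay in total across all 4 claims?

Claim 1 ($4,113): deductible takes $1,400, $2,713 remains; coinsurance $2,713 × 40% = $1,085.20. Patient pays $2,485.20; OOP now $2,485.20. Insurer: $4,113 − $2,485.20 = $1,627.80.
Claim 2 ($700): deductible met; 40% of $700 = $280. Cost to patient: $280. OOP to date $2,765.20. Insurer: $700 − $280 = $420.
Claim 3 ($350): 40% coinsurance on $350 = $140. Patient pays $140; OOP now $2,905.20. Insurer: $350 − $140 = $210.
Claim 4 ($6,833): deductible already satisfied, so patient's share is 40% × $6,833 = $2,733.20. OOP would hit $5,638.40 > $4,650, so the cap limits the patient to $4,650 − $2,905.20 = $1,744.80. Plan pays $6,833 − $1,744.80 = $5,088.20.
Insurer total = bills − patient's total = $11,996 − $4,650 = $7,346.

$7,346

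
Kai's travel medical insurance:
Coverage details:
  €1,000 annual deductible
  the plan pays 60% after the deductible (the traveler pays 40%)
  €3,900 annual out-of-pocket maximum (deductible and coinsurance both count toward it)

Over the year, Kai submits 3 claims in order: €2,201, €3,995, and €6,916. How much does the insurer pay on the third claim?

Bill 1, €2,201: €1,000 finishes the deductible; €1,201 goes to coinsurance; traveler's 40% is €480.40. Traveler owes €1,480.40 (running OOP €1,480.40). Plan pays €2,201 − €1,480.40 = €720.60.
Bill 2, €3,995: deductible met; 40% of €3,995 = €1,598. Traveler pays €1,598; OOP now €3,078.40. Plan pays €3,995 − €1,598 = €2,397.
Bill 3, €6,916: deductible met; 40% of €6,916 = €2,766.40. That would push OOP to €5,844.80, over the €3,900 cap, so traveler pays €3,900 − €3,078.40 = €821.60. Plan pays €6,916 − €821.60 = €6,094.40.

€6,094.40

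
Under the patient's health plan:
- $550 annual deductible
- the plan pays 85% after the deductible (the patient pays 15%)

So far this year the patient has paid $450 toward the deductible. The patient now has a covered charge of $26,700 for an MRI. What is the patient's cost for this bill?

$4,090

Remaining deductible: $550 − $450 = $100.
After the $100 deductible portion, $26,700 − $100 = $26,600 is subject to coinsurance.
15% of $26,600 = $3,990 falls to the patient.
So the patient owes $100 + $3,990 = $4,090.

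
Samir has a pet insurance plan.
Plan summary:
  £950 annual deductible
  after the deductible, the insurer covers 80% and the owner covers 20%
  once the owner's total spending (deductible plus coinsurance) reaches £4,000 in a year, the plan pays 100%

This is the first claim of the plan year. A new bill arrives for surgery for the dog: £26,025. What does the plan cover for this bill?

£22,025

Deductible not yet touched, so the first £950 of the bill goes to the deductible.
The remaining £25,075 (= £26,025 − £950) moves to coinsurance.
Coinsurance: £25,075 × 20% = £5,015.
Owner responsibility before any cap: £950 + £5,015 = £5,965.
Year-to-date out-of-pocket would reach £0 + £5,965 = £5,965, above the £4,000 maximum, so the owner pays only £4,000 − £0 = £4,000.
The insurer covers the remainder: £26,025 − £4,000 = £22,025.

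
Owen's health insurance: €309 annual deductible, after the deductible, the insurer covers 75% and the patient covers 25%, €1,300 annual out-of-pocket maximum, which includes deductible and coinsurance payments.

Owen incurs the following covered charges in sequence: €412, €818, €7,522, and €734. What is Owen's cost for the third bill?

€760.75

#1 (€412): €309 finishes the deductible; €103 goes to coinsurance; patient's 25% is €25.75. Cost to patient: €334.75. OOP to date €334.75.
#2 (€818): 25% coinsurance on €818 = €204.50. Cost to patient: €204.50. OOP to date €539.25.
#3 (€7,522): deductible already satisfied, so patient's share is 25% × €7,522 = €1,880.50. OOP would hit €2,419.75 > €1,300, so the cap limits the patient to €1,300 − €539.25 = €760.75.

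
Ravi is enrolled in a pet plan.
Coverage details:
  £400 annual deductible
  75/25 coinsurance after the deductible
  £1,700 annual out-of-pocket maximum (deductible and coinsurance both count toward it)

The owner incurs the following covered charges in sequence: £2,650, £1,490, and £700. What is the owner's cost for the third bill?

Claim 1 (£2,650): £400 finishes the deductible; £2,250 goes to coinsurance; 25% of £2,250 = £562.50. Cost to owner: £962.50. OOP to date £962.50.
Claim 2 (£1,490): 25% coinsurance on £1,490 = £372.50. Owner pays £372.50; OOP now £1,335.
Claim 3 (£700): deductible already satisfied, so owner's share is 25% × £700 = £175. Owner owes £175 (running OOP £1,510).

£175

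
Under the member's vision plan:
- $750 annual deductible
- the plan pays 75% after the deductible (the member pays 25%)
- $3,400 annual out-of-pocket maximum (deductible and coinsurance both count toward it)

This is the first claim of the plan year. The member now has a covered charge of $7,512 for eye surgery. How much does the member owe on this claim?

Nothing has been paid toward the $750 deductible, so the first $750 of this charge is applied there.
The remaining $6,762 (= $7,512 − $750) moves to coinsurance.
Coinsurance: $6,762 × 25% = $1,690.50.
So the member owes $750 + $1,690.50 = $2,440.50 before any cap.
Total out-of-pocket so far would be $0 + $2,440.50 = $2,440.50, below the $3,400 cap — no reduction.

$2,440.50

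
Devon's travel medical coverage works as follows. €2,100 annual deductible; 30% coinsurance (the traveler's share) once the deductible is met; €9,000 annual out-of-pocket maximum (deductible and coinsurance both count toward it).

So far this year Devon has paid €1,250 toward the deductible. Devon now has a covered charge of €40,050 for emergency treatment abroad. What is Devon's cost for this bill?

Deductible still to meet: €2,100 − €1,250 = €850.
After the €850 deductible portion, €40,050 − €850 = €39,200 is subject to coinsurance.
30% of €39,200 = €11,760 falls to the traveler.
That puts the traveler's cost at €850 + €11,760 = €12,610 before any cap.
That would bring total out-of-pocket to €13,860, past the €9,000 cap. The traveler is capped at €9,000 − €1,250 = €7,750 on this claim.

€7,750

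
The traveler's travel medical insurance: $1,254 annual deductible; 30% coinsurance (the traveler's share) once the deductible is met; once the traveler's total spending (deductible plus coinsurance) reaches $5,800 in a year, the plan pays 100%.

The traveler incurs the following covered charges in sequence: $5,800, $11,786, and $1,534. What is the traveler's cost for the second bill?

Bill 1, $5,800: $1,254 to deductible, leaving $4,546; coinsurance $4,546 × 30% = $1,363.80. Traveler owes $2,617.80 (running OOP $2,617.80).
Bill 2, $11,786: 30% coinsurance on $11,786 = $3,535.80. Adding that to $2,617.80 gives $6,153.60, past the $5,800 cap; traveler pays only $5,800 − $2,617.80 = $3,182.20.

$3,182.20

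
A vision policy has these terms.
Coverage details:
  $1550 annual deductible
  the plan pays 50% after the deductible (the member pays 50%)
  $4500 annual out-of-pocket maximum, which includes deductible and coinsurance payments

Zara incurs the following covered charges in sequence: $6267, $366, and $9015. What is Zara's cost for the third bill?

Claim 1 ($6267): $1550 finishes the deductible; $4717 goes to coinsurance; 50% of $4717 = $2358.50. Cost to member: $3908.50. OOP to date $3908.50.
Claim 2 ($366): 50% coinsurance on $366 = $183. Cost to member: $183. OOP to date $4091.50.
Claim 3 ($9015): deductible already satisfied, so member's share is 50% × $9015 = $4507.50. OOP would hit $8599 > $4500, so the cap limits the member to $4500 − $4091.50 = $408.50.

$408.50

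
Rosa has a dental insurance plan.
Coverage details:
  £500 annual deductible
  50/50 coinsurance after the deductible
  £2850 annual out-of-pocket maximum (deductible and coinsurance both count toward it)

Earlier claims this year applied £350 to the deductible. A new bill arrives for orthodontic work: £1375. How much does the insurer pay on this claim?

Remaining deductible: £500 − £350 = £150.
After the £150 deductible portion, £1375 − £150 = £1225 is subject to coinsurance.
Patient's 50% share of £1225 is £612.50.
That puts the patient's cost at £150 + £612.50 = £762.50 before any cap.
Year-to-date out-of-pocket becomes £350 + £762.50 = £1112.50, still under the £2850 maximum, so no cap applies.
Insurer pays the balance: £1375 − £762.50 = £612.50.

£612.50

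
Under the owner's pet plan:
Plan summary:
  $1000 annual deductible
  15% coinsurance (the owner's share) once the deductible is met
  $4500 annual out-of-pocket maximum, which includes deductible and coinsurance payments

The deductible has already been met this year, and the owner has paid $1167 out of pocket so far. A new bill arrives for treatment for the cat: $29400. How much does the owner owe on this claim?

$3333

The deductible is already satisfied, so the full bill goes to coinsurance.
15% of $29400 = $4410 falls to the owner.
Year-to-date out-of-pocket would reach $1167 + $4410 = $5577, above the $4500 maximum, so the owner pays only $4500 − $1167 = $3333.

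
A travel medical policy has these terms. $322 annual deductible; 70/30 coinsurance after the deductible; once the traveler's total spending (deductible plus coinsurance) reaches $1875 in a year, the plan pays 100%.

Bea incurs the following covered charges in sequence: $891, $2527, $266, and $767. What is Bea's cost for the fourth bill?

Claim 1 ($891): $322 finishes the deductible; $569 goes to coinsurance; coinsurance $569 × 30% = $170.70. Traveler pays $492.70; OOP now $492.70.
Claim 2 ($2527): deductible met; 30% of $2527 = $758.10. Cost to traveler: $758.10. OOP to date $1250.80.
Claim 3 ($266): 30% coinsurance on $266 = $79.80. Cost to traveler: $79.80. OOP to date $1330.60.
Claim 4 ($767): deductible already satisfied, so traveler's share is 30% × $767 = $230.10. Traveler owes $230.10 (running OOP $1560.70).

$230.10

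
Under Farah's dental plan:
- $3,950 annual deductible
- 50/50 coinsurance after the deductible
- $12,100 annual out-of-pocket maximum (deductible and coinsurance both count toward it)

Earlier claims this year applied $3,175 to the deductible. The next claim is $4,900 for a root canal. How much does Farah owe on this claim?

$3,175 of the $3,950 deductible is already met, leaving $775.
The remaining $4,125 (= $4,900 − $775) moves to coinsurance.
Coinsurance: $4,125 × 50% = $2,062.50.
Patient responsibility before any cap: $775 + $2,062.50 = $2,837.50.
Year-to-date out-of-pocket becomes $3,175 + $2,837.50 = $6,012.50, still under the $12,100 maximum, so no cap applies.

$2,837.50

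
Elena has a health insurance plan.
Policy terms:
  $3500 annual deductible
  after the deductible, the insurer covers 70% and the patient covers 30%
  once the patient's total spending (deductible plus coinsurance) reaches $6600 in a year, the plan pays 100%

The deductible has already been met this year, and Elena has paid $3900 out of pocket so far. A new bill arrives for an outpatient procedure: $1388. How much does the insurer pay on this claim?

With the deductible met, the entire $1388 is subject to coinsurance.
30% of $1388 = $416.40 falls to the patient.
Year-to-date out-of-pocket becomes $3900 + $416.40 = $4316.40, still under the $6600 maximum, so no cap applies.
Insurer pays the balance: $1388 − $416.40 = $971.60.

$971.60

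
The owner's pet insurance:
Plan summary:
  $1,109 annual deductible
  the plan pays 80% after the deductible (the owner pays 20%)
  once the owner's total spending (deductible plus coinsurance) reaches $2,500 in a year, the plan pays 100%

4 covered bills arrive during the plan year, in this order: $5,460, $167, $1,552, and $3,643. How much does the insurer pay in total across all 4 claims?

$8,322

Claim 1 ($5,460): deductible takes $1,109, $4,351 remains; coinsurance $4,351 × 20% = $870.20. Cost to owner: $1,979.20. OOP to date $1,979.20. Insurer: $5,460 − $1,979.20 = $3,480.80.
Claim 2 ($167): deductible met; 20% of $167 = $33.40. Cost to owner: $33.40. OOP to date $2,012.60. Insurer: $167 − $33.40 = $133.60.
Claim 3 ($1,552): deductible already satisfied, so owner's share is 20% × $1,552 = $310.40. Owner owes $310.40 (running OOP $2,323). Plan pays $1,552 − $310.40 = $1,241.60.
Claim 4 ($3,643): deductible met; 20% of $3,643 = $728.60. That would push OOP to $3,051.60, over the $2,500 cap, so owner pays $2,500 − $2,323 = $177. Insurer: $3,643 − $177 = $3,466.
Insurer total: $3,480.80 + $133.60 + $1,241.60 + $3,466 = $8,322.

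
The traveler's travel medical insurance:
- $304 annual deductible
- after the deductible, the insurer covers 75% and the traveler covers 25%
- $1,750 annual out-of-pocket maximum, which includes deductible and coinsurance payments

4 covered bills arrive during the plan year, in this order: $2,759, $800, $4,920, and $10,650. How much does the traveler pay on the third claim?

$632.25

Bill 1, $2,759: $304 to deductible, leaving $2,455; coinsurance $2,455 × 25% = $613.75. Cost to traveler: $917.75. OOP to date $917.75.
Bill 2, $800: 25% coinsurance on $800 = $200. Cost to traveler: $200. OOP to date $1,117.75.
Bill 3, $4,920: deductible already satisfied, so traveler's share is 25% × $4,920 = $1,230. Adding that to $1,117.75 gives $2,347.75, past the $1,750 cap; traveler pays only $1,750 − $1,117.75 = $632.25.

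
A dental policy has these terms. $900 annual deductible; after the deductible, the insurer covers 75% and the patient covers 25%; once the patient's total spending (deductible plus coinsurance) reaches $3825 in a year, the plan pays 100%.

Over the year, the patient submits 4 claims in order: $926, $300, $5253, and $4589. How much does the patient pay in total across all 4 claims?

$3442

Bill 1, $926: $900 finishes the deductible; $26 goes to coinsurance; patient's 25% is $6.50. Patient owes $906.50 (running OOP $906.50).
Bill 2, $300: 25% coinsurance on $300 = $75. Patient pays $75; OOP now $981.50.
Bill 3, $5253: 25% coinsurance on $5253 = $1313.25. Patient owes $1313.25 (running OOP $2294.75).
Bill 4, $4589: deductible already satisfied, so patient's share is 25% × $4589 = $1147.25. Cost to patient: $1147.25. OOP to date $3442.
Total paid by the patient: $906.50 + $75 + $1313.25 + $1147.25 = $3442.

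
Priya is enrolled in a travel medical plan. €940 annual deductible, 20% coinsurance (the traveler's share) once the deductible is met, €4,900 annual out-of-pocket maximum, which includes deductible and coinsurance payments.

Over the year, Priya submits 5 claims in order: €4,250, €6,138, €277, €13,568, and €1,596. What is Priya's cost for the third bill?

€55.40

Claim 1 — €4,250: €940 to deductible, leaving €3,310; traveler's 20% is €662. Traveler owes €1,602 (running OOP €1,602).
Claim 2 — €6,138: deductible already satisfied, so traveler's share is 20% × €6,138 = €1,227.60. Traveler pays €1,227.60; OOP now €2,829.60.
Claim 3 — €277: deductible already satisfied, so traveler's share is 20% × €277 = €55.40. Traveler owes €55.40 (running OOP €2,885).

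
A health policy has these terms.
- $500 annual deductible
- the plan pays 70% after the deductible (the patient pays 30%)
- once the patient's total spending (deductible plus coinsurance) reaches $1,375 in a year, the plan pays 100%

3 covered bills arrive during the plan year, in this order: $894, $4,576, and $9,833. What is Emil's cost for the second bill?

$756.80

#1 ($894): $500 to deductible, leaving $394; patient's 30% is $118.20. Patient pays $618.20; OOP now $618.20.
#2 ($4,576): deductible met; 30% of $4,576 = $1,372.80. Adding that to $618.20 gives $1,991, past the $1,375 cap; patient pays only $1,375 − $618.20 = $756.80.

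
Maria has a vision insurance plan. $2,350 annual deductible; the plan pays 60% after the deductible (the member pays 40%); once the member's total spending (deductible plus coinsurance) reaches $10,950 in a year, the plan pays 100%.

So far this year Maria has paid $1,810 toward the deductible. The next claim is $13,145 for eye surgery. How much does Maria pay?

Remaining deductible: $2,350 − $1,810 = $540.
That leaves $13,145 − $540 = $12,605 for coinsurance.
Member's 40% share of $12,605 is $5,042.
That puts the member's cost at $540 + $5,042 = $5,582 before any cap.
Total out-of-pocket so far would be $1,810 + $5,582 = $7,392, below the $10,950 cap — no reduction.

$5,582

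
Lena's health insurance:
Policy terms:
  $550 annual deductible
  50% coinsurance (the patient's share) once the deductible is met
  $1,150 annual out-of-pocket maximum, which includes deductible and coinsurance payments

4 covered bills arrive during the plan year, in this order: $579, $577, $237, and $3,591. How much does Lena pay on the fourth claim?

$178.50

#1 ($579): $550 to deductible, leaving $29; 50% of $29 = $14.50. Patient owes $564.50 (running OOP $564.50).
#2 ($577): deductible met; 50% of $577 = $288.50. Patient pays $288.50; OOP now $853.
#3 ($237): deductible already satisfied, so patient's share is 50% × $237 = $118.50. Patient owes $118.50 (running OOP $971.50).
#4 ($3,591): 50% coinsurance on $3,591 = $1,795.50. That would push OOP to $2,767, over the $1,150 cap, so patient pays $1,150 − $971.50 = $178.50.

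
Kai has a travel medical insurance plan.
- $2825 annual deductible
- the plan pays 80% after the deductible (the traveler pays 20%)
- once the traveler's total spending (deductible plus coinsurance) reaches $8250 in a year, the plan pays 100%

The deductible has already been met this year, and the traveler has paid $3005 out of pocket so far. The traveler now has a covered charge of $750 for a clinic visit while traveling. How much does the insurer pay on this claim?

$600

The deductible is already satisfied, so the full bill goes to coinsurance.
Traveler's 20% share of $750 is $150.
Cumulative spending $3005 + $150 = $3155 stays under the $8250 maximum.
Insurer pays the balance: $750 − $150 = $600.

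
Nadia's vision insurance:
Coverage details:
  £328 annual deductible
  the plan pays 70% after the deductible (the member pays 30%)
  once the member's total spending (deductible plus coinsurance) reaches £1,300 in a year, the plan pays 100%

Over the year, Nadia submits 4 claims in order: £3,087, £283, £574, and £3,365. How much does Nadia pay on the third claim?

£59.40

Claim 1 — £3,087: £328 to deductible, leaving £2,759; member's 30% is £827.70. Cost to member: £1,155.70. OOP to date £1,155.70.
Claim 2 — £283: deductible met; 30% of £283 = £84.90. Member pays £84.90; OOP now £1,240.60.
Claim 3 — £574: deductible already satisfied, so member's share is 30% × £574 = £172.20. That would push OOP to £1,412.80, over the £1,300 cap, so member pays £1,300 − £1,240.60 = £59.40.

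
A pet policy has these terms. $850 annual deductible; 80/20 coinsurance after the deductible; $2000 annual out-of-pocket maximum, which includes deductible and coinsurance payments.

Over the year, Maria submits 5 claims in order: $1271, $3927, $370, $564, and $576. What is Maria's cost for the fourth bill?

$112.80

#1 ($1271): $850 to deductible, leaving $421; coinsurance $421 × 20% = $84.20. Owner pays $934.20; OOP now $934.20.
#2 ($3927): 20% coinsurance on $3927 = $785.40. Owner owes $785.40 (running OOP $1719.60).
#3 ($370): deductible already satisfied, so owner's share is 20% × $370 = $74. Owner owes $74 (running OOP $1793.60).
#4 ($564): 20% coinsurance on $564 = $112.80. Cost to owner: $112.80. OOP to date $1906.40.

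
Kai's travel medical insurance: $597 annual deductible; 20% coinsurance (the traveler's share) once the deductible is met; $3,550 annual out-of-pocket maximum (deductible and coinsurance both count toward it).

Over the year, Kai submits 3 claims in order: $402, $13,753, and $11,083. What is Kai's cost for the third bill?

$241.40

#1 ($402): all of it applies to the deductible. Traveler owes $402 (running OOP $402).
#2 ($13,753): deductible takes $195, $13,558 remains; traveler's 20% is $2,711.60. Traveler pays $2,906.60; OOP now $3,308.60.
#3 ($11,083): 20% coinsurance on $11,083 = $2,216.60. Adding that to $3,308.60 gives $5,525.20, past the $3,550 cap; traveler pays only $3,550 − $3,308.60 = $241.40.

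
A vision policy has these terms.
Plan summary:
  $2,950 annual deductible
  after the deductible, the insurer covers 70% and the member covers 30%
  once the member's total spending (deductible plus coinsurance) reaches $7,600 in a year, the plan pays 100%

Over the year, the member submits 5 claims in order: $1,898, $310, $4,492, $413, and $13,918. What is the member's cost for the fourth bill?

Bill 1, $1,898: fully absorbed by the deductible. Member pays $1,898; OOP now $1,898.
Bill 2, $310: fully absorbed by the deductible. Member pays $310; OOP now $2,208.
Bill 3, $4,492: $742 to deductible, leaving $3,750; 30% of $3,750 = $1,125. Member owes $1,867 (running OOP $4,075).
Bill 4, $413: deductible already satisfied, so member's share is 30% × $413 = $123.90. Member owes $123.90 (running OOP $4,198.90).

$123.90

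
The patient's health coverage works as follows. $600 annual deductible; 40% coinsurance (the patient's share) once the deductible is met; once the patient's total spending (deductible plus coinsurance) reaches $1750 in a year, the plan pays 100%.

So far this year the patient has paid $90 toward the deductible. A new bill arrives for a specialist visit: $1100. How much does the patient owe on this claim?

$746

Remaining deductible: $600 − $90 = $510.
After the $510 deductible portion, $1100 − $510 = $590 is subject to coinsurance.
Patient's 40% share of $590 is $236.
That puts the patient's cost at $510 + $236 = $746 before any cap.
Cumulative spending $90 + $746 = $836 stays under the $1750 maximum.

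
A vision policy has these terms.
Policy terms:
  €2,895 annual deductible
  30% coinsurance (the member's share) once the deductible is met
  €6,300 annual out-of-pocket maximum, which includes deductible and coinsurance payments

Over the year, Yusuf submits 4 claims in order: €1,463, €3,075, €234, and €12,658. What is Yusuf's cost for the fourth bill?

€2,841.90

Claim 1 (€1,463): fully absorbed by the deductible. Cost to member: €1,463. OOP to date €1,463.
Claim 2 (€3,075): deductible takes €1,432, €1,643 remains; coinsurance €1,643 × 30% = €492.90. Cost to member: €1,924.90. OOP to date €3,387.90.
Claim 3 (€234): 30% coinsurance on €234 = €70.20. Member owes €70.20 (running OOP €3,458.10).
Claim 4 (€12,658): deductible met; 30% of €12,658 = €3,797.40. OOP would hit €7,255.50 > €6,300, so the cap limits the member to €6,300 − €3,458.10 = €2,841.90.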